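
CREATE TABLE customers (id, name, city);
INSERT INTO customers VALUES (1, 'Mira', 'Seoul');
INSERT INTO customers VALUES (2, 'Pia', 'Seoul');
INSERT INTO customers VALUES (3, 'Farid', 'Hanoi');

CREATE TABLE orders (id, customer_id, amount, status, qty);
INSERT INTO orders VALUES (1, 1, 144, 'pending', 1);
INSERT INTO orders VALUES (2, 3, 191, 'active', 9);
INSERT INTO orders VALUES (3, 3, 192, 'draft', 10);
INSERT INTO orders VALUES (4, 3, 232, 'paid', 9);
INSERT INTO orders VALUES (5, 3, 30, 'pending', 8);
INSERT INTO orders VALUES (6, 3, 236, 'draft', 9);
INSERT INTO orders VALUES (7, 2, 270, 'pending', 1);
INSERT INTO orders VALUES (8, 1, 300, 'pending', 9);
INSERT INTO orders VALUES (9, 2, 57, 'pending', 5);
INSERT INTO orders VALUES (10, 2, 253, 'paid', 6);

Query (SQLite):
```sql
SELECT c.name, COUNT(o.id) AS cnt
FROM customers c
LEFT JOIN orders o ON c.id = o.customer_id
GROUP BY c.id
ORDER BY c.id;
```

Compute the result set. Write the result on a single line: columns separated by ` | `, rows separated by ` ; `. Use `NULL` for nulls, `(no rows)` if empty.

Mira | 2 ; Pia | 3 ; Farid | 5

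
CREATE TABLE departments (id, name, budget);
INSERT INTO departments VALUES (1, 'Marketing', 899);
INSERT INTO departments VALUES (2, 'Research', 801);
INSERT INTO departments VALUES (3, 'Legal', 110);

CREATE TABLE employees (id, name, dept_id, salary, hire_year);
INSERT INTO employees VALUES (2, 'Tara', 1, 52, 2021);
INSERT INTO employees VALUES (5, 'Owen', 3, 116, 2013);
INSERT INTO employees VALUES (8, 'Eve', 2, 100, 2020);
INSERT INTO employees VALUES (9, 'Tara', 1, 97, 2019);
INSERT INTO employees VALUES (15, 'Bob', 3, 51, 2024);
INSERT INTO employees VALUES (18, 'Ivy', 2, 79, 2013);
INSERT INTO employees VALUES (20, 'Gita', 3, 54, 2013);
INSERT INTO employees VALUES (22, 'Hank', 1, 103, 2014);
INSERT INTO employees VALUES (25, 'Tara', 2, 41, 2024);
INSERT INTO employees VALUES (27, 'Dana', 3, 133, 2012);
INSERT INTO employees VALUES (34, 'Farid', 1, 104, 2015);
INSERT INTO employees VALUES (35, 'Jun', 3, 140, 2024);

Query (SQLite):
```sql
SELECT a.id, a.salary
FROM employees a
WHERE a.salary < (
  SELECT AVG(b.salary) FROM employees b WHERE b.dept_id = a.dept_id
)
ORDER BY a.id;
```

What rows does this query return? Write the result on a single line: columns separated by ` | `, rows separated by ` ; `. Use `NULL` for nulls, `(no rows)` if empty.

2 | 52 ; 15 | 51 ; 20 | 54 ; 25 | 41

For each employees row a, compute AVG(salary) over rows sharing a.dept_id.
Keep row a if a.salary < that per-group AVG.
  dept_id=1: AVG(salary) = 89.0
  dept_id=2: AVG(salary) = 73.333333
  dept_id=3: AVG(salary) = 98.8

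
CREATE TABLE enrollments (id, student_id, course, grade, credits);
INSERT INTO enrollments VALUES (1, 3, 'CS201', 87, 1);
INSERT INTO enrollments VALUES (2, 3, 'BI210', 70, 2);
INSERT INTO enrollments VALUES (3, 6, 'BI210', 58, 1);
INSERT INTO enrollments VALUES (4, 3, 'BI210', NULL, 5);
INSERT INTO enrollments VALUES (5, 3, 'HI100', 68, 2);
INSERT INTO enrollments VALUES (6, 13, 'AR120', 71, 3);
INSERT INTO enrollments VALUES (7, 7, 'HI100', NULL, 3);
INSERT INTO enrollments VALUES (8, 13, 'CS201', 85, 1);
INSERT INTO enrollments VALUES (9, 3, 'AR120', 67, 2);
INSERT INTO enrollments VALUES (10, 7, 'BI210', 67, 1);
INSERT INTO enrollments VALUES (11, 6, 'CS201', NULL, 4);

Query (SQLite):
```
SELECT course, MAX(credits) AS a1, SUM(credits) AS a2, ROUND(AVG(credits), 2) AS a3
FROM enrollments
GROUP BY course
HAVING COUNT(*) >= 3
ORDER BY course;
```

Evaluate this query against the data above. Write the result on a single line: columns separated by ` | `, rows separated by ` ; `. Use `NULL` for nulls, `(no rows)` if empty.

BI210 | 5 | 9 | 2.25 ; CS201 | 4 | 6 | 2

Group enrollments by course.
Per group compute: MAX(credits), SUM(credits), ROUND(AVG(credits), 2).
HAVING: drop groups with fewer than 3 rows.
  AR120: ids {6, 9} → MAX(credits)=3, SUM(credits)=5, ROUND(AVG(credits), 2)=2.5
  BI210: ids {2, 3, 4, 10} → MAX(credits)=5, SUM(credits)=9, ROUND(AVG(credits), 2)=2.25
  CS201: ids {1, 8, 11} → MAX(credits)=4, SUM(credits)=6, ROUND(AVG(credits), 2)=2
  HI100: ids {5, 7} → MAX(credits)=3, SUM(credits)=5, ROUND(AVG(credits), 2)=2.5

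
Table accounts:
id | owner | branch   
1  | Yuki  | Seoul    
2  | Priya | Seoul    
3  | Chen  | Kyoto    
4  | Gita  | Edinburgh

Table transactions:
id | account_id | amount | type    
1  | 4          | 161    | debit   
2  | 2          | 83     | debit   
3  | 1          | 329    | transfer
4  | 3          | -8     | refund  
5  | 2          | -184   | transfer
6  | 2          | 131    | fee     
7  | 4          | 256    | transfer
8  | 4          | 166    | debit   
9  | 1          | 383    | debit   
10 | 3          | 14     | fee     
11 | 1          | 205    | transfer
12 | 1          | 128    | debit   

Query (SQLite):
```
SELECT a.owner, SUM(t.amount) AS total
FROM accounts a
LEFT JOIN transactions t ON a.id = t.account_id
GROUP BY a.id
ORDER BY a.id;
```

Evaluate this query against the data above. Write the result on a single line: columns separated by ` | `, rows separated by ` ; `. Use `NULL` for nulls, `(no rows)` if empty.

LEFT JOIN keeps every accounts row; unmatched ones get NULL for transactions columns.
Group by accounts.id and compute SUM(t.amount). SUM over an all-NULL group is NULL.
  1: ids {3, 9, 11, 12} → SUM(t.amount)=1045
  2: ids {2, 5, 6} → SUM(t.amount)=30
  3: ids {4, 10} → SUM(t.amount)=6
  4: ids {1, 7, 8} → SUM(t.amount)=583

Yuki | 1045 ; Priya | 30 ; Chen | 6 ; Gita | 583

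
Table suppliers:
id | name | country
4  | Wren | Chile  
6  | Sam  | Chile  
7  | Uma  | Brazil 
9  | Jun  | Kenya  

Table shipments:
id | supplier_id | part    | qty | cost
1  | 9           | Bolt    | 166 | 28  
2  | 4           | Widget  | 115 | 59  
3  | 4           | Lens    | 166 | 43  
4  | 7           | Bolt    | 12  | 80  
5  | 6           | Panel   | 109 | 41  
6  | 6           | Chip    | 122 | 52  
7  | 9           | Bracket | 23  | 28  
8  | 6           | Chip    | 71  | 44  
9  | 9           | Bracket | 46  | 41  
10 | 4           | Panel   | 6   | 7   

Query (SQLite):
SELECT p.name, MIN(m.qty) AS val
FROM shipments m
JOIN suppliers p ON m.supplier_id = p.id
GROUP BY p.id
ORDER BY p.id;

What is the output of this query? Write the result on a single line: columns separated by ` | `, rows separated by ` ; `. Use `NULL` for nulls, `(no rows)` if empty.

Wren | 6 ; Sam | 71 ; Uma | 12 ; Jun | 23

Join each shipments row to its suppliers via supplier_id.
Group joined rows by suppliers.id; compute MIN(m.qty) per group.
  4: ids {2, 3, 10} → MIN(m.qty)=6
  6: ids {5, 6, 8} → MIN(m.qty)=71
  7: ids {4} → MIN(m.qty)=12
  9: ids {1, 7, 9} → MIN(m.qty)=23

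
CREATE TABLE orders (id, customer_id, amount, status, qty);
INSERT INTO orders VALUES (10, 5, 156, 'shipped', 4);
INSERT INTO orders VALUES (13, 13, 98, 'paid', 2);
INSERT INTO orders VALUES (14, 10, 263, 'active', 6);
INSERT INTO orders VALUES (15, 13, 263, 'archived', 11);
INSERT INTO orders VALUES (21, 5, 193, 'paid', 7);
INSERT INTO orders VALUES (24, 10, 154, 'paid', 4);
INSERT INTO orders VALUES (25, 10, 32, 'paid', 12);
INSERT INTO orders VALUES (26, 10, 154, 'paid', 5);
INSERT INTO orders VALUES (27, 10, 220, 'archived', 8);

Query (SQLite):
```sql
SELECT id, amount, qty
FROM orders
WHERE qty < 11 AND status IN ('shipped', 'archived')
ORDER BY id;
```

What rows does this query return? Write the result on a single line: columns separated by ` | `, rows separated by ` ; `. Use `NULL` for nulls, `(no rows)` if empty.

qty < 11: ids {10, 13, 14, 21, 24, 26, 27}
status IN ('shipped', 'archived'): ids {10, 15, 27}
Combine with AND.

10 | 156 | 4 ; 27 | 220 | 8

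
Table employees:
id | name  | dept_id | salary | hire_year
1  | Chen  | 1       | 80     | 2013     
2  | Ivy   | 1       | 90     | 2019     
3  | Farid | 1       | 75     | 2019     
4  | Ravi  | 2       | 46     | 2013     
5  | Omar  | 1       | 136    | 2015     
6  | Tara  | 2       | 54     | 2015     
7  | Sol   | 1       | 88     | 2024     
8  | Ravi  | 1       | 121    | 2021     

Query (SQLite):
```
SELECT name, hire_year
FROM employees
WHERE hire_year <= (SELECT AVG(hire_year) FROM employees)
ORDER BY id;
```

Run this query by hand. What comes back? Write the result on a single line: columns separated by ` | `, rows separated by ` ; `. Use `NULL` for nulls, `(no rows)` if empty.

Chen | 2013 ; Ravi | 2013 ; Omar | 2015 ; Tara | 2015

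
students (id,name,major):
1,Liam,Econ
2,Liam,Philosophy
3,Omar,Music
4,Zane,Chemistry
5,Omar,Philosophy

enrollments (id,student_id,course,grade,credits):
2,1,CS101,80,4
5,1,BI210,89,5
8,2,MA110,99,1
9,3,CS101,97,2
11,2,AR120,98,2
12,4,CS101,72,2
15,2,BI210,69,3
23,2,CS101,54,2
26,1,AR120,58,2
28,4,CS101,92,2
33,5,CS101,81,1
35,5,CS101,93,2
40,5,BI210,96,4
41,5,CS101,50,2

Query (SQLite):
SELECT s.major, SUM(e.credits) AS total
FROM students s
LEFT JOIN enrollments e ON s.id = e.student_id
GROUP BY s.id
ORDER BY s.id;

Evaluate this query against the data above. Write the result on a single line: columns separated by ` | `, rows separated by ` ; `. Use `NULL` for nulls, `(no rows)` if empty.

Econ | 11 ; Philosophy | 8 ; Music | 2 ; Chemistry | 4 ; Philosophy | 9

LEFT JOIN keeps every students row; unmatched ones get NULL for enrollments columns.
Group by students.id and compute SUM(e.credits). SUM over an all-NULL group is NULL.
  1: ids {2, 5, 26} → SUM(e.credits)=11
  2: ids {8, 11, 15, 23} → SUM(e.credits)=8
  3: ids {9} → SUM(e.credits)=2
  4: ids {12, 28} → SUM(e.credits)=4
  5: ids {33, 35, 40, 41} → SUM(e.credits)=9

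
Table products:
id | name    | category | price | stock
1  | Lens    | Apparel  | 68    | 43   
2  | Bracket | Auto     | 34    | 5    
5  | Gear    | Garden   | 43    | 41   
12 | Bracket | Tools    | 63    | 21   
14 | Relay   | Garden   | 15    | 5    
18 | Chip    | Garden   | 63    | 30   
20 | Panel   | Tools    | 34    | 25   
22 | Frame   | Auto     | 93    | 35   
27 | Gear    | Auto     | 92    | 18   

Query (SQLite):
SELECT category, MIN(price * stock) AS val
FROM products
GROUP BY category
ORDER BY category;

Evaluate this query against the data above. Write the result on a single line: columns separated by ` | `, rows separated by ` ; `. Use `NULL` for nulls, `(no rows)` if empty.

Apparel | 2924 ; Auto | 170 ; Garden | 75 ; Tools | 850

For each row compute price * stock.
Group by category; take MIN of the expression per group.
  Apparel: ids {1} → MIN(price * stock)=2924
  Auto: ids {2, 22, 27} → MIN(price * stock)=170
  Garden: ids {5, 14, 18} → MIN(price * stock)=75
  Tools: ids {12, 20} → MIN(price * stock)=850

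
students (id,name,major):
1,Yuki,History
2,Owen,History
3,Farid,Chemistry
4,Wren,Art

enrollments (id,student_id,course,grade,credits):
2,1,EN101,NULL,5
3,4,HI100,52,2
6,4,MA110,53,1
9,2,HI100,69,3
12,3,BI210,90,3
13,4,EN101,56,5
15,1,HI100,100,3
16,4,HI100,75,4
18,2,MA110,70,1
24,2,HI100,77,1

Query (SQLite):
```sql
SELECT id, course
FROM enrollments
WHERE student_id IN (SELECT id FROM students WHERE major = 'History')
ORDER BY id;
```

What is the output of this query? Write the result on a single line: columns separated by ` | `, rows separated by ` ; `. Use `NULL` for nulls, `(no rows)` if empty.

2 | EN101 ; 9 | HI100 ; 15 | HI100 ; 18 | MA110 ; 24 | HI100

Inner query: students.id where major = 'History'.
Outer: keep enrollments rows whose student_id is in that set.
Inner query → {1, 2}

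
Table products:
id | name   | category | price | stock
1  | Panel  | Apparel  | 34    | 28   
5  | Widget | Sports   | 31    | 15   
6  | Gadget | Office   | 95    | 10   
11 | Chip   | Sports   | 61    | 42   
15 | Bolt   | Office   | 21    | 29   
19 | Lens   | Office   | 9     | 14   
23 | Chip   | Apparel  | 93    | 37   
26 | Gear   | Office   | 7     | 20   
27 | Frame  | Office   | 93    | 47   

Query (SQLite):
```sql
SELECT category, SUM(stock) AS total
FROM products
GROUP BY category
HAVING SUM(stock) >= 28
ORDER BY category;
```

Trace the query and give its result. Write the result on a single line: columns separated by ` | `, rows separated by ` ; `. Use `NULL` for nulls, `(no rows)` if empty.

Partition products by category; compute SUM(stock) within each group.
HAVING: keep groups where SUM(stock) >= 28.
  Apparel: ids {1, 23} → SUM(stock)=65
  Office: ids {6, 15, 19, 26, 27} → SUM(stock)=120
  Sports: ids {5, 11} → SUM(stock)=57

Apparel | 65 ; Office | 120 ; Sports | 57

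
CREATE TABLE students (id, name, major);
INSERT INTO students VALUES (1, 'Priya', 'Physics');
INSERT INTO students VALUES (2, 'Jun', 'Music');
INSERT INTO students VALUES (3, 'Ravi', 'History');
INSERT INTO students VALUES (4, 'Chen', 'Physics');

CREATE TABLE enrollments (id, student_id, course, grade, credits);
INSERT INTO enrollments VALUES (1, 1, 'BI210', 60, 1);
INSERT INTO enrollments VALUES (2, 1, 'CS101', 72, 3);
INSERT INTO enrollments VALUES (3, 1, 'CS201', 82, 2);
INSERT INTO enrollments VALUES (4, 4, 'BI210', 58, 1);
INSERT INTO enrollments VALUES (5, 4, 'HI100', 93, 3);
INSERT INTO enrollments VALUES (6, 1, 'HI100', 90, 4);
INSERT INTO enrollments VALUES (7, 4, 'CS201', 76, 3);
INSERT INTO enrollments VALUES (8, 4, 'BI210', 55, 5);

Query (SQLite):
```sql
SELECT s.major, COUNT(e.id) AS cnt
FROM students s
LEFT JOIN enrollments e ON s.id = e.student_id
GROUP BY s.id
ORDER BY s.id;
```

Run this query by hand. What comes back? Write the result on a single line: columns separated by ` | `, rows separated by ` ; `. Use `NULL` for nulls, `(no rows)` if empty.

Physics | 4 ; Music | 0 ; History | 0 ; Physics | 4

LEFT JOIN keeps every students row; unmatched ones get NULL for enrollments columns.
Group by students.id and compute COUNT(e.id). COUNT(col) of an all-NULL group is 0.
  1: ids {1, 2, 3, 6} → COUNT(e.id)=4
  2: ids {—} → COUNT(e.id)=0
  3: ids {—} → COUNT(e.id)=0
  4: ids {4, 5, 7, 8} → COUNT(e.id)=4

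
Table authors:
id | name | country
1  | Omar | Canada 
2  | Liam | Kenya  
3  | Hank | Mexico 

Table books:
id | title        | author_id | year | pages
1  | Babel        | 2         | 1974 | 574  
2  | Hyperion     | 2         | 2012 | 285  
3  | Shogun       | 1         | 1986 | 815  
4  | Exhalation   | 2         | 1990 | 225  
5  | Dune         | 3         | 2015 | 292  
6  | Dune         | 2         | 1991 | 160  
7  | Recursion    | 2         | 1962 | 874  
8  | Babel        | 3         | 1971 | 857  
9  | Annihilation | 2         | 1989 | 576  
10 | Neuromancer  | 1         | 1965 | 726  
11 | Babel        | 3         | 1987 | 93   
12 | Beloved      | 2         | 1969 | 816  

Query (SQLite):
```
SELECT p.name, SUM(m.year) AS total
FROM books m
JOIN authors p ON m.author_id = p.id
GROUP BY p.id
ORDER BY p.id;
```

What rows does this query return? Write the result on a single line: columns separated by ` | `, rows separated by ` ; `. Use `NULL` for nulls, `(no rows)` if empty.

Omar | 3951 ; Liam | 13887 ; Hank | 5973

Join each books row to its authors via author_id.
Group joined rows by authors.id; compute SUM(m.year) per group.
  1: ids {3, 10} → SUM(m.year)=3951
  2: ids {1, 2, 4, 6, 7, 9, 12} → SUM(m.year)=13887
  3: ids {5, 8, 11} → SUM(m.year)=5973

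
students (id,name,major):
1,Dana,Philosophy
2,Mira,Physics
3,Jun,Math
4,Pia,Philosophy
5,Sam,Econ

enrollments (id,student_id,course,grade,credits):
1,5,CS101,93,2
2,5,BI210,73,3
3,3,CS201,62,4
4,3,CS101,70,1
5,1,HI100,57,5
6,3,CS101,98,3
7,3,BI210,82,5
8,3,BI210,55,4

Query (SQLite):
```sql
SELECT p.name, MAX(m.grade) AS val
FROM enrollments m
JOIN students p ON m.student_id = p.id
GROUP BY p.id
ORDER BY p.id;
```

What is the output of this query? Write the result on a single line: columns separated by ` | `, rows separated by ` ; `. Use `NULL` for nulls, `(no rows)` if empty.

Dana | 57 ; Jun | 98 ; Sam | 93

Join each enrollments row to its students via student_id.
Group joined rows by students.id; compute MAX(m.grade) per group.
  1: ids {5} → MAX(m.grade)=57
  3: ids {3, 4, 6, 7, 8} → MAX(m.grade)=98
  5: ids {1, 2} → MAX(m.grade)=93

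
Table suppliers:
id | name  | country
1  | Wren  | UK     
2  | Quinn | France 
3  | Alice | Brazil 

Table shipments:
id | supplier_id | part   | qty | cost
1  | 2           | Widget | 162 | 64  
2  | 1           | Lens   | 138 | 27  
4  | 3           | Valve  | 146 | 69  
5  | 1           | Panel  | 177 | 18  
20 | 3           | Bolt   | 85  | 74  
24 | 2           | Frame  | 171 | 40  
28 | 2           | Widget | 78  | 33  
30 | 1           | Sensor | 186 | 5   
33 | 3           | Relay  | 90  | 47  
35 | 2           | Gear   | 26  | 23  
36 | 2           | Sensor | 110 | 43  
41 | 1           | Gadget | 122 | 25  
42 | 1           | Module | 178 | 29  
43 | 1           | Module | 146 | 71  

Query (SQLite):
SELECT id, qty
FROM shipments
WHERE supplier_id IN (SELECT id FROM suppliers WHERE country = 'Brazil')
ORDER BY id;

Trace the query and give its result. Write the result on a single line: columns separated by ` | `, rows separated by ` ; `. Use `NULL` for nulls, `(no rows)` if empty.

4 | 146 ; 20 | 85 ; 33 | 90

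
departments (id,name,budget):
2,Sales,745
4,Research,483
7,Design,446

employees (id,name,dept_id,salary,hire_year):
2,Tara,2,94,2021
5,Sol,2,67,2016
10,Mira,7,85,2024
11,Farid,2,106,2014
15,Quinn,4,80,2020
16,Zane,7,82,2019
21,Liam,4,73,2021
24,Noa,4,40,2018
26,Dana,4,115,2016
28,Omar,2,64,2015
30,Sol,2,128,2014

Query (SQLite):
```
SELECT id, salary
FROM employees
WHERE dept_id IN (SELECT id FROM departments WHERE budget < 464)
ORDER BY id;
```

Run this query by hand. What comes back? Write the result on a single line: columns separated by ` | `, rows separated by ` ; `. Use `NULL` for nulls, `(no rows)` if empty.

10 | 85 ; 16 | 82

Inner query: departments.id where budget < 464.
Outer: keep employees rows whose dept_id is in that set.
Inner query → {7}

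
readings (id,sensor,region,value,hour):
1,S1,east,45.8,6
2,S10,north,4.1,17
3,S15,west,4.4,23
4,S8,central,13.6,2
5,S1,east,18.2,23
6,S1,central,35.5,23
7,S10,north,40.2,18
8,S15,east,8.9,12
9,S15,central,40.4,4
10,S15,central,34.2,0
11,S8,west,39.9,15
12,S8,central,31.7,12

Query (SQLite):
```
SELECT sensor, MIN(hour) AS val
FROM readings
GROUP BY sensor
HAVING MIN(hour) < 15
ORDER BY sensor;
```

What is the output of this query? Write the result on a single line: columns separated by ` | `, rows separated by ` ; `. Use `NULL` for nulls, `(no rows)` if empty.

S1 | 6 ; S15 | 0 ; S8 | 2

Partition readings by sensor; compute MIN(hour) within each group.
HAVING: keep groups where MIN(hour) < 15.
  S1: ids {1, 5, 6} → MIN(hour)=6
  S10: ids {2, 7} → MIN(hour)=17
  S15: ids {3, 8, 9, 10} → MIN(hour)=0
  S8: ids {4, 11, 12} → MIN(hour)=2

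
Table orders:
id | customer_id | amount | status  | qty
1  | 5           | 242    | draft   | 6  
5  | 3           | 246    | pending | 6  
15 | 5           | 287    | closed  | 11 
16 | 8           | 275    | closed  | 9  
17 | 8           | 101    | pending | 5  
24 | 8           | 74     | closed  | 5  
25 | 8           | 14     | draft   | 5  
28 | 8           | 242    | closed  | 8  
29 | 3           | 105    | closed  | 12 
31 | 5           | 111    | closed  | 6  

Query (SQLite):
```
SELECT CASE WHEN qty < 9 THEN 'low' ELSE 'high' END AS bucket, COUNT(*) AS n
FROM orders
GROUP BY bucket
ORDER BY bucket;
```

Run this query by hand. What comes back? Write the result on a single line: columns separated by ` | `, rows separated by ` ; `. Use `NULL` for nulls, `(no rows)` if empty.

high | 3 ; low | 7

Bucket rows by qty < 9 → 'low' else 'high'; count each bucket.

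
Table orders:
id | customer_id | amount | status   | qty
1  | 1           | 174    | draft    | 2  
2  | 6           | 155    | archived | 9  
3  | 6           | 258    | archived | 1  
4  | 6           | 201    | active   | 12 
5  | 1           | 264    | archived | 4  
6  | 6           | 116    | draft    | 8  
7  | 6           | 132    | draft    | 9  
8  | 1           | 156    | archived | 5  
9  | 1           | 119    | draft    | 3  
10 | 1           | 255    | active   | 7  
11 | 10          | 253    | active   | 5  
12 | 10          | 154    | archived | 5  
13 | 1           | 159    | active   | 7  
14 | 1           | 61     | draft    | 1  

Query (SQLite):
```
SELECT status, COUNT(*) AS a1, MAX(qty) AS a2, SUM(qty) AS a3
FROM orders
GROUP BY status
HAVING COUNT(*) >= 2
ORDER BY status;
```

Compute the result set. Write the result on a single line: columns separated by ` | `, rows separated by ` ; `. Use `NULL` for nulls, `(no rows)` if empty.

active | 4 | 12 | 31 ; archived | 5 | 9 | 24 ; draft | 5 | 9 | 23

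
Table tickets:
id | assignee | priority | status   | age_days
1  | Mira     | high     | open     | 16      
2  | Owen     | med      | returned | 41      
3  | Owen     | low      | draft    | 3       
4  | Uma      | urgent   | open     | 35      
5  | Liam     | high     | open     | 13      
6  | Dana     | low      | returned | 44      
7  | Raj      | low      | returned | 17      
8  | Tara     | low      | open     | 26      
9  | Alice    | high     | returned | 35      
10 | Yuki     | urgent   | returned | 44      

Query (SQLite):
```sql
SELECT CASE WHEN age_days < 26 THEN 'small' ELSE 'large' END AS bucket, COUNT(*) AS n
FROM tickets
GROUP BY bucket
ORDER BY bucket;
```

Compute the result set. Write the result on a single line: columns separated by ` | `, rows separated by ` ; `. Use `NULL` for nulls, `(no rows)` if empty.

Bucket rows by age_days < 26 → 'small' else 'large'; count each bucket.

large | 6 ; small | 4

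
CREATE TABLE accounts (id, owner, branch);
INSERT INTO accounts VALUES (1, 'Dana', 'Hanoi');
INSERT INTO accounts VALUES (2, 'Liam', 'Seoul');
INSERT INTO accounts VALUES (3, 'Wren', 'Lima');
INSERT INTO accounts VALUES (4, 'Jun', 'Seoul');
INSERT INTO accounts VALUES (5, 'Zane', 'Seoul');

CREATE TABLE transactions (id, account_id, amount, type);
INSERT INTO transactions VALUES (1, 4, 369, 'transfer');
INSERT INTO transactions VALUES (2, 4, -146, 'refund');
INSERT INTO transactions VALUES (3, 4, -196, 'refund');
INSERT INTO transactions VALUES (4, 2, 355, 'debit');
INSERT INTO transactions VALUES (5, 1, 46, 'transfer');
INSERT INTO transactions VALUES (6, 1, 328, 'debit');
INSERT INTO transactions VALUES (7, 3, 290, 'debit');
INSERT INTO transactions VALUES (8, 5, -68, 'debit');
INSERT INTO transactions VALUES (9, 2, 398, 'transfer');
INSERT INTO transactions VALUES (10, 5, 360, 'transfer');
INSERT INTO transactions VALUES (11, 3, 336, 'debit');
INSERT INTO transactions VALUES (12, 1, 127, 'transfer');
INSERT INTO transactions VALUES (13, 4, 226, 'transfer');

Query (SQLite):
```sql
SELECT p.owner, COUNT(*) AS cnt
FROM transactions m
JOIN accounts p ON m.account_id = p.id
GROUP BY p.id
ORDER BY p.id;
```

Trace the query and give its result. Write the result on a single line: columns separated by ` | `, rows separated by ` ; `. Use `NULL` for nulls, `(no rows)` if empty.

Dana | 3 ; Liam | 2 ; Wren | 2 ; Jun | 4 ; Zane | 2

Join each transactions row to its accounts via account_id.
Group joined rows by accounts.id; compute COUNT(*) per group.
  1: ids {5, 6, 12} → COUNT(*)=3
  2: ids {4, 9} → COUNT(*)=2
  3: ids {7, 11} → COUNT(*)=2
  4: ids {1, 2, 3, 13} → COUNT(*)=4
  5: ids {8, 10} → COUNT(*)=2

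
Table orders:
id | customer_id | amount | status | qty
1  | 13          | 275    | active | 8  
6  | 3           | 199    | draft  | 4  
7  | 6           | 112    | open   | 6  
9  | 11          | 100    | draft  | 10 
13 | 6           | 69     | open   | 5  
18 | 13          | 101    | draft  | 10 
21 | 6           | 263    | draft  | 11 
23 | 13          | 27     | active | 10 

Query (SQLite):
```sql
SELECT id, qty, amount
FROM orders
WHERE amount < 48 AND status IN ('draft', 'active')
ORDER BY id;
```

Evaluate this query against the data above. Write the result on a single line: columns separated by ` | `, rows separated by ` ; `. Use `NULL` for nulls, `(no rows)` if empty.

amount < 48: ids {23}
status IN ('draft', 'active'): ids {1, 6, 9, 18, 21, 23}
Combine with AND.

23 | 10 | 27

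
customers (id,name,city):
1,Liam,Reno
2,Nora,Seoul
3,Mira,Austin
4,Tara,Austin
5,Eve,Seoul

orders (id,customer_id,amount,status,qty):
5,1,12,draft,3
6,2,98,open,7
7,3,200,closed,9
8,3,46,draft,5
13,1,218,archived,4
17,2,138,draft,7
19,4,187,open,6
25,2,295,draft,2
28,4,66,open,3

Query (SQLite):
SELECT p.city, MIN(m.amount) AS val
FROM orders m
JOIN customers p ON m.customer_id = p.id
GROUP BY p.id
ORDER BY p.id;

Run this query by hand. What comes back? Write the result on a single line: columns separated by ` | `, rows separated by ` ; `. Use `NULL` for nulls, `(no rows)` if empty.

Join each orders row to its customers via customer_id.
Group joined rows by customers.id; compute MIN(m.amount) per group.
  1: ids {5, 13} → MIN(m.amount)=12
  2: ids {6, 17, 25} → MIN(m.amount)=98
  3: ids {7, 8} → MIN(m.amount)=46
  4: ids {19, 28} → MIN(m.amount)=66

Reno | 12 ; Seoul | 98 ; Austin | 46 ; Austin | 66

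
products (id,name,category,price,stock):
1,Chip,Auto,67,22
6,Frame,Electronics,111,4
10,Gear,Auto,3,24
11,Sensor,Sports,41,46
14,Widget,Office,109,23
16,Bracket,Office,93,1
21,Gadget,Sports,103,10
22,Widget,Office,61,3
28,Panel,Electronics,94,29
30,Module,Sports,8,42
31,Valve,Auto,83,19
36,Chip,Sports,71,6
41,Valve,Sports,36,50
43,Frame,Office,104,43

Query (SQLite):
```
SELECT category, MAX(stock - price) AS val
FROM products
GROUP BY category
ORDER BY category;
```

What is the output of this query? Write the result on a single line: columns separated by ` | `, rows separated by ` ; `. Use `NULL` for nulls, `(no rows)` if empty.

For each row compute stock - price.
Group by category; take MAX of the expression per group.
  Auto: ids {1, 10, 31} → MAX(stock - price)=21
  Electronics: ids {6, 28} → MAX(stock - price)=-65
  Office: ids {14, 16, 22, 43} → MAX(stock - price)=-58
  Sports: ids {11, 21, 30, 36, 41} → MAX(stock - price)=34

Auto | 21 ; Electronics | -65 ; Office | -58 ; Sports | 34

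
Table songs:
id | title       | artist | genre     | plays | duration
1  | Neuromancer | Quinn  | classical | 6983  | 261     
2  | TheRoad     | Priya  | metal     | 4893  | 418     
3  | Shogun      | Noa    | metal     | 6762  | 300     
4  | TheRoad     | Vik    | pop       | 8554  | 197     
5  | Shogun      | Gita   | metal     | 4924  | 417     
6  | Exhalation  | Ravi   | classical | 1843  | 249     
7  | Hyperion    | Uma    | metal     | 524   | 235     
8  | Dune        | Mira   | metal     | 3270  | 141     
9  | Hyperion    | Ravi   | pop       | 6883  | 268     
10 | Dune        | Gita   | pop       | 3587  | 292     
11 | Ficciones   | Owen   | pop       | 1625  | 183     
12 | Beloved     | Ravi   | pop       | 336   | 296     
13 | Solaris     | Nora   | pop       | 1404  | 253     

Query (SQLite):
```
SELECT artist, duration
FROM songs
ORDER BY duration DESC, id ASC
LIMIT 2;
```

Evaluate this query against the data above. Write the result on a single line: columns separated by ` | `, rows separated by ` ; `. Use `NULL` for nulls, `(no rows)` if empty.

Sort by duration desc, tiebreak id asc: (418, id=2), (417, id=5), (300, id=3), (296, id=12), (292, id=10) …. Take first 2.

Priya | 418 ; Gita | 417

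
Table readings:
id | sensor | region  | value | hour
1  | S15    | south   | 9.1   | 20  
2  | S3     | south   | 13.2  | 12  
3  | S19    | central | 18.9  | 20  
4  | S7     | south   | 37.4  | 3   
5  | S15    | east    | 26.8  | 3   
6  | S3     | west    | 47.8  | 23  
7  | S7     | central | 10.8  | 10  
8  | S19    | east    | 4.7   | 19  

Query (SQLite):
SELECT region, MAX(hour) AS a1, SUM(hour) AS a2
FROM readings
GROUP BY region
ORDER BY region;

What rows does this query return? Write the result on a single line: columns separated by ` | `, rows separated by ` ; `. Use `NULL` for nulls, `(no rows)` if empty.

central | 20 | 30 ; east | 19 | 22 ; south | 20 | 35 ; west | 23 | 23

Group readings by region.
Per group compute: MAX(hour), SUM(hour).
  central: ids {3, 7} → MAX(hour)=20, SUM(hour)=30
  east: ids {5, 8} → MAX(hour)=19, SUM(hour)=22
  south: ids {1, 2, 4} → MAX(hour)=20, SUM(hour)=35
  west: ids {6} → MAX(hour)=23, SUM(hour)=23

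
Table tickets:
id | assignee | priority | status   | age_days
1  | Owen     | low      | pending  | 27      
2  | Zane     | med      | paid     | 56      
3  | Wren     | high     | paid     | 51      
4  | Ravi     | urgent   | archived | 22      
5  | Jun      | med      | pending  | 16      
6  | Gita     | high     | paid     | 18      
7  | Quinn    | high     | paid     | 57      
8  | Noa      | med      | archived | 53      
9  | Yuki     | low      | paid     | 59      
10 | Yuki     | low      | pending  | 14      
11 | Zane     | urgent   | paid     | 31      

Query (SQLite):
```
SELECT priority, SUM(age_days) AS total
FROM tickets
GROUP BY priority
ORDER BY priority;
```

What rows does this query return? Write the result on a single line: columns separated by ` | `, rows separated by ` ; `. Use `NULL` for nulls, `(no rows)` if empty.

Partition tickets by priority; compute SUM(age_days) within each group.
  high: ids {3, 6, 7} → SUM(age_days)=126
  low: ids {1, 9, 10} → SUM(age_days)=100
  med: ids {2, 5, 8} → SUM(age_days)=125
  urgent: ids {4, 11} → SUM(age_days)=53

high | 126 ; low | 100 ; med | 125 ; urgent | 53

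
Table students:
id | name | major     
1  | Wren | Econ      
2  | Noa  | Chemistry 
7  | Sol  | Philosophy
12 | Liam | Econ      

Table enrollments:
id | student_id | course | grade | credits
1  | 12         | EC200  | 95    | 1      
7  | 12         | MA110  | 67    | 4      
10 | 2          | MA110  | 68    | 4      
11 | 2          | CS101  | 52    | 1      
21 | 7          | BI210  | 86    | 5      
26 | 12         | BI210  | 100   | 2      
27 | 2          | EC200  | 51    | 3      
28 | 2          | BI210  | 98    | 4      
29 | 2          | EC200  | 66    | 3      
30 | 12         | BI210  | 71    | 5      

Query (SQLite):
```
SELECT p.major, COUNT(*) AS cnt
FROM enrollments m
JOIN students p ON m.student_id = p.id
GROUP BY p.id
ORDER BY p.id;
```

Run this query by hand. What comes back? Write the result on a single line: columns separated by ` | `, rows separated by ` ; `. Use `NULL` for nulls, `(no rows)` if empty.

Join each enrollments row to its students via student_id.
Group joined rows by students.id; compute COUNT(*) per group.
  2: ids {10, 11, 27, 28, 29} → COUNT(*)=5
  7: ids {21} → COUNT(*)=1
  12: ids {1, 7, 26, 30} → COUNT(*)=4

Chemistry | 5 ; Philosophy | 1 ; Econ | 4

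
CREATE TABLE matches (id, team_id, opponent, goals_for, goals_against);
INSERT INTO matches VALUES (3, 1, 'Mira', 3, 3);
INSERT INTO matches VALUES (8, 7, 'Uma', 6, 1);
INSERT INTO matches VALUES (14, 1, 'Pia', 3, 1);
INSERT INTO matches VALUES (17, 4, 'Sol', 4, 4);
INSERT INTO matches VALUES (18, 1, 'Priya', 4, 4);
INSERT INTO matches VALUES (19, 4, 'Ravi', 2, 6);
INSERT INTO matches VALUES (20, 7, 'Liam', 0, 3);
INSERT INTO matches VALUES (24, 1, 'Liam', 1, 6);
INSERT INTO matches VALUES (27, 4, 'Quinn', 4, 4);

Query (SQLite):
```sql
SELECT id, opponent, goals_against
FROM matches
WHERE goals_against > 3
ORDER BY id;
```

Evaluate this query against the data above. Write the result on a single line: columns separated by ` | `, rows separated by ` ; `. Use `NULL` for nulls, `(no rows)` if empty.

goals_against > 3: ids {17, 18, 19, 24, 27}

17 | Sol | 4 ; 18 | Priya | 4 ; 19 | Ravi | 6 ; 24 | Liam | 6 ; 27 | Quinn | 4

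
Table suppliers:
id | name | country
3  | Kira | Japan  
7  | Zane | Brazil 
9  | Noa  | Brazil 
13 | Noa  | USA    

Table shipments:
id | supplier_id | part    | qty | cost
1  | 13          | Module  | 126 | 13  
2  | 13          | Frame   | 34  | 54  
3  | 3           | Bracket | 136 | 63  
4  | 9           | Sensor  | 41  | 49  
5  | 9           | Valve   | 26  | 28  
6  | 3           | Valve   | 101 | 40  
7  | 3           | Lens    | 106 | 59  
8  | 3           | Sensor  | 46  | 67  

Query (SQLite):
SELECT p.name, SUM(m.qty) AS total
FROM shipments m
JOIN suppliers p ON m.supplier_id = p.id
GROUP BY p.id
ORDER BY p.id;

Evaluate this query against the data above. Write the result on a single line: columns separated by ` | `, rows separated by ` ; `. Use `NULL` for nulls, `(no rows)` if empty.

Kira | 389 ; Noa | 67 ; Noa | 160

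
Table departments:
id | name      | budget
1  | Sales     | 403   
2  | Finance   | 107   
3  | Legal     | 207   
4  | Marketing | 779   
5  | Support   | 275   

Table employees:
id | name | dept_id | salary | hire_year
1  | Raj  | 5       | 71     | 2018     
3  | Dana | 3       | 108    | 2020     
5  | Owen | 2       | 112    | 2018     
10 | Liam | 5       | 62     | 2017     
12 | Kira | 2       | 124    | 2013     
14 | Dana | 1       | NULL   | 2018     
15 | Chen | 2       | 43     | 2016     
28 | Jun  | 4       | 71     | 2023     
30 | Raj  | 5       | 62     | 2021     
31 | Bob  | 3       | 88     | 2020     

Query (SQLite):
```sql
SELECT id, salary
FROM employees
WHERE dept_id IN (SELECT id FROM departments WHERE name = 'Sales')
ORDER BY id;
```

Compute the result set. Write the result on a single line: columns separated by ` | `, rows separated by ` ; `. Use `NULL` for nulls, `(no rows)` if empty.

Inner query: departments.id where name = 'Sales'.
Outer: keep employees rows whose dept_id is in that set.
Inner query → {1}

14 | NULL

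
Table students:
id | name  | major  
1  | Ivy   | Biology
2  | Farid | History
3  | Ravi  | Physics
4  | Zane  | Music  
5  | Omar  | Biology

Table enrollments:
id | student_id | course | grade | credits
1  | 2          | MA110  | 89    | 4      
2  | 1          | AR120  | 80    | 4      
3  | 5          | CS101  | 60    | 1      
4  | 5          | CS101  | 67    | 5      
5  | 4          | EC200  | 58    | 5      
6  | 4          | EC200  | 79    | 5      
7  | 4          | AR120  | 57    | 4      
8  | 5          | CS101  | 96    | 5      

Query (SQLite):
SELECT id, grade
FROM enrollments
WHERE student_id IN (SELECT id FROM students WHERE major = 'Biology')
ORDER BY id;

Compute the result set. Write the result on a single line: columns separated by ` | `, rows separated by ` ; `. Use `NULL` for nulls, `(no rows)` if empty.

2 | 80 ; 3 | 60 ; 4 | 67 ; 8 | 96

Inner query: students.id where major = 'Biology'.
Outer: keep enrollments rows whose student_id is in that set.
Inner query → {1, 5}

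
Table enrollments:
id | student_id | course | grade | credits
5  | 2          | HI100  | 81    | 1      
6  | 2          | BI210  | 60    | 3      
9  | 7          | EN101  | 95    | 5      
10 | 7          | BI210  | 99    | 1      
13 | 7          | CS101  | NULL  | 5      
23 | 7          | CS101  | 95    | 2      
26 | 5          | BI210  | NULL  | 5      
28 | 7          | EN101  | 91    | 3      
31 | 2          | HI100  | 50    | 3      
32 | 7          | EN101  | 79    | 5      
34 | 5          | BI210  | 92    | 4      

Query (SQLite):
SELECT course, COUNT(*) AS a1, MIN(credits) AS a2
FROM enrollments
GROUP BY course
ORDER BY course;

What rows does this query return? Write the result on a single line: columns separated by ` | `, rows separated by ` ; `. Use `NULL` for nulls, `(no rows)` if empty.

BI210 | 4 | 1 ; CS101 | 2 | 2 ; EN101 | 3 | 3 ; HI100 | 2 | 1

Group enrollments by course.
Per group compute: COUNT(*), MIN(credits).
  BI210: ids {6, 10, 26, 34} → COUNT(*)=4, MIN(credits)=1
  CS101: ids {13, 23} → COUNT(*)=2, MIN(credits)=2
  EN101: ids {9, 28, 32} → COUNT(*)=3, MIN(credits)=3
  HI100: ids {5, 31} → COUNT(*)=2, MIN(credits)=1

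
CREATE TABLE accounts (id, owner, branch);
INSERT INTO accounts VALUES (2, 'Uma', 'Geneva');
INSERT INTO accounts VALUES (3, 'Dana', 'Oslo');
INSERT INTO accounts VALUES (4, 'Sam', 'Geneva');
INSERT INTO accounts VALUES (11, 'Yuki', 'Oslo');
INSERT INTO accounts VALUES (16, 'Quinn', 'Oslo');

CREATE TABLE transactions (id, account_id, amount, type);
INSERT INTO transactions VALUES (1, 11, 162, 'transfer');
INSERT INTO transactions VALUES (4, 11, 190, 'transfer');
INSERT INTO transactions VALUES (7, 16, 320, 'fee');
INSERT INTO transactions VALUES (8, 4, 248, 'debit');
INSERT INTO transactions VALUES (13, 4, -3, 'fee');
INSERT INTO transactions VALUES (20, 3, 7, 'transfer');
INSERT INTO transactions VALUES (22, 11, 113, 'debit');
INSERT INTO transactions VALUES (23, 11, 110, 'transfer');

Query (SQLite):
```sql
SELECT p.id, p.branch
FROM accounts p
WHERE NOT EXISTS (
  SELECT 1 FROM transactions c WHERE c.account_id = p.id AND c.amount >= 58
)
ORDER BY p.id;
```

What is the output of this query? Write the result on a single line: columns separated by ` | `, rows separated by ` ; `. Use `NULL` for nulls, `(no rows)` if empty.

2 | Geneva ; 3 | Oslo

For each accounts row, check whether any transactions with matching account_id has amount >= 58.
Keep rows where that is false.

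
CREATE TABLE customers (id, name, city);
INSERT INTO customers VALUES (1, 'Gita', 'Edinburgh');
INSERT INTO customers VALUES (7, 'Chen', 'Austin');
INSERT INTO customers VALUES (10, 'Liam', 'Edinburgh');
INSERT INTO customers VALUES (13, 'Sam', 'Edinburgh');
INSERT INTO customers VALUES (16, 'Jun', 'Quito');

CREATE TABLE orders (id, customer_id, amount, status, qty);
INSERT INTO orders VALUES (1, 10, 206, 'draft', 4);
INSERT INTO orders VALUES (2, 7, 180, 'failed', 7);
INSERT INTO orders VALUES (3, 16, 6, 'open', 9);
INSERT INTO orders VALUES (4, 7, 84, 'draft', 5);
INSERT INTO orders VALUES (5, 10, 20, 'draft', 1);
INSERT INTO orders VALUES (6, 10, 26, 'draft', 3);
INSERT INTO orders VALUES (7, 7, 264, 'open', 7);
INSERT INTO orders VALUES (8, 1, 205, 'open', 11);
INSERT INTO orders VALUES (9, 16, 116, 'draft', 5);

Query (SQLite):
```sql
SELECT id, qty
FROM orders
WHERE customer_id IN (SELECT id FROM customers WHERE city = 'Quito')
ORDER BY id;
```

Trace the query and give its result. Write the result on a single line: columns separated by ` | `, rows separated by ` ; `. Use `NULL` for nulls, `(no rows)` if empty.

3 | 9 ; 9 | 5

Inner query: customers.id where city = 'Quito'.
Outer: keep orders rows whose customer_id is in that set.
Inner query → {16}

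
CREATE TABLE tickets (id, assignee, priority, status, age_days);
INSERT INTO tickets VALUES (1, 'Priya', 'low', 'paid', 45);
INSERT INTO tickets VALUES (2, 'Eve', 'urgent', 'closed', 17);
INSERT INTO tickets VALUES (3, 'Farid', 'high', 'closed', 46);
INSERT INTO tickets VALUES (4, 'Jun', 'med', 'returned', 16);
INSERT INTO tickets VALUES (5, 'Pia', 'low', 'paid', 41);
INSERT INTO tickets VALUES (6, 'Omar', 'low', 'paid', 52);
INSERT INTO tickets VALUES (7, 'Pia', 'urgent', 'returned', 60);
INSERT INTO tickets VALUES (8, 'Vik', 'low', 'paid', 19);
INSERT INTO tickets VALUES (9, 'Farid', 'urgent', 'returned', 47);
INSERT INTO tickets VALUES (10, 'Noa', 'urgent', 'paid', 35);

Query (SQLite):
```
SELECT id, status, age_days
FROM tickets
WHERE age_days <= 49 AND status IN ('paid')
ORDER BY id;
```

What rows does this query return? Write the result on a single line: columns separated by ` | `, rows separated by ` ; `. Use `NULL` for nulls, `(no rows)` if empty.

age_days <= 49: ids {1, 2, 3, 4, 5, 8, 9, 10}
status IN ('paid'): ids {1, 5, 6, 8, 10}
Combine with AND.

1 | paid | 45 ; 5 | paid | 41 ; 8 | paid | 19 ; 10 | paid | 35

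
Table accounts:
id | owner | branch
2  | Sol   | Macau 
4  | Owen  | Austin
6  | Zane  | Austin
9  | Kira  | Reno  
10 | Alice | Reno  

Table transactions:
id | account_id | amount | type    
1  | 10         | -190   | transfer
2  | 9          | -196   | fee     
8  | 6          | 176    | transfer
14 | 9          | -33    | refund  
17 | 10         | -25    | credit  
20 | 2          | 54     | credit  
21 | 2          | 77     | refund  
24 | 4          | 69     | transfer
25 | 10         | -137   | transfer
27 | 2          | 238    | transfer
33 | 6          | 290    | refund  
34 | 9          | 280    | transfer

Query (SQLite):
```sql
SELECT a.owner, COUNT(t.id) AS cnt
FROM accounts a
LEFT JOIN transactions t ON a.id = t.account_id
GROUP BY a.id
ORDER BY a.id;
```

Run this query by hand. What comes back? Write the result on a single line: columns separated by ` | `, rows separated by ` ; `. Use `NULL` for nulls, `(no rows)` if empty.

LEFT JOIN keeps every accounts row; unmatched ones get NULL for transactions columns.
Group by accounts.id and compute COUNT(t.id). COUNT(col) of an all-NULL group is 0.
  2: ids {20, 21, 27} → COUNT(t.id)=3
  4: ids {24} → COUNT(t.id)=1
  6: ids {8, 33} → COUNT(t.id)=2
  9: ids {2, 14, 34} → COUNT(t.id)=3
  10: ids {1, 17, 25} → COUNT(t.id)=3

Sol | 3 ; Owen | 1 ; Zane | 2 ; Kira | 3 ; Alice | 3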